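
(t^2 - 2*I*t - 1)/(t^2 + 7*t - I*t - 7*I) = (t - I)/(t + 7)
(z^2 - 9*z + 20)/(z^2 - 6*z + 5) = (z - 4)/(z - 1)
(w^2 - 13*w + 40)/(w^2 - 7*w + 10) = (w - 8)/(w - 2)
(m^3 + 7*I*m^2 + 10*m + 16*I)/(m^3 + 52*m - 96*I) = (m + I)/(m - 6*I)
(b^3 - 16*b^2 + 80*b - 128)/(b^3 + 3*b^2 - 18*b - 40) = (b^2 - 12*b + 32)/(b^2 + 7*b + 10)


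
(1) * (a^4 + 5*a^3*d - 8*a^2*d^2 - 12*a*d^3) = a^4 + 5*a^3*d - 8*a^2*d^2 - 12*a*d^3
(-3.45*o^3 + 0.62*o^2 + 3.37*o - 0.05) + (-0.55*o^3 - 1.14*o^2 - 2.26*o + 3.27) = -4.0*o^3 - 0.52*o^2 + 1.11*o + 3.22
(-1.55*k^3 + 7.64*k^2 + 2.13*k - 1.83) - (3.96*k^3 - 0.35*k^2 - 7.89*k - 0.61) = -5.51*k^3 + 7.99*k^2 + 10.02*k - 1.22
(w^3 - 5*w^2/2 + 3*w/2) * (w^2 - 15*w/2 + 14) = w^5 - 10*w^4 + 137*w^3/4 - 185*w^2/4 + 21*w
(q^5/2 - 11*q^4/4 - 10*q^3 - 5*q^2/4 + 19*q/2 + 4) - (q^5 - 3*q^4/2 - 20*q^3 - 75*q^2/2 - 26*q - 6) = -q^5/2 - 5*q^4/4 + 10*q^3 + 145*q^2/4 + 71*q/2 + 10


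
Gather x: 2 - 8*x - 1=1 - 8*x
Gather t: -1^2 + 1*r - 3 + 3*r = 4*r - 4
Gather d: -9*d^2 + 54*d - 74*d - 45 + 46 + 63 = -9*d^2 - 20*d + 64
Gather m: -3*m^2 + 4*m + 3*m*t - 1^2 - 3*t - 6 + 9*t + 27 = -3*m^2 + m*(3*t + 4) + 6*t + 20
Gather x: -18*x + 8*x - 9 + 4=-10*x - 5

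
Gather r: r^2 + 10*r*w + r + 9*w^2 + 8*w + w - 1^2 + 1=r^2 + r*(10*w + 1) + 9*w^2 + 9*w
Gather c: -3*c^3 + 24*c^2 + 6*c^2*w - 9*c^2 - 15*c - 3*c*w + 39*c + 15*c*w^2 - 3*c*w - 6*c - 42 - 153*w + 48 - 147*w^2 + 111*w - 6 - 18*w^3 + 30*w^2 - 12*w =-3*c^3 + c^2*(6*w + 15) + c*(15*w^2 - 6*w + 18) - 18*w^3 - 117*w^2 - 54*w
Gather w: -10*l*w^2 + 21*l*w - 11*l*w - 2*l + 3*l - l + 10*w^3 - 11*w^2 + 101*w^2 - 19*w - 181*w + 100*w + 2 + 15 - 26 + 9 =10*w^3 + w^2*(90 - 10*l) + w*(10*l - 100)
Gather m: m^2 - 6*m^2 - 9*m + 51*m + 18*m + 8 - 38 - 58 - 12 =-5*m^2 + 60*m - 100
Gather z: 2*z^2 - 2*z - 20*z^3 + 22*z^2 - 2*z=-20*z^3 + 24*z^2 - 4*z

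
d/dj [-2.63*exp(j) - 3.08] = -2.63*exp(j)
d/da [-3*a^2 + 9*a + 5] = 9 - 6*a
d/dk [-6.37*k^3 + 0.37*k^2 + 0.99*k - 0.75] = -19.11*k^2 + 0.74*k + 0.99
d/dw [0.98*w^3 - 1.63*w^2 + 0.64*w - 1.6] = 2.94*w^2 - 3.26*w + 0.64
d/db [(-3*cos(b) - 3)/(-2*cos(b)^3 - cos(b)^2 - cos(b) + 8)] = 3*(5*cos(b) + 7*cos(2*b)/2 + cos(3*b) + 25/2)*sin(b)/(2*cos(b)^3 + cos(b)^2 + cos(b) - 8)^2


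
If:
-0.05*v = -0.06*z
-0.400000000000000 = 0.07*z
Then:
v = -6.86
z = -5.71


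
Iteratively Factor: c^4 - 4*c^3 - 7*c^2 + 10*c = (c + 2)*(c^3 - 6*c^2 + 5*c) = (c - 5)*(c + 2)*(c^2 - c) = c*(c - 5)*(c + 2)*(c - 1)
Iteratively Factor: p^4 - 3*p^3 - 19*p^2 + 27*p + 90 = (p - 3)*(p^3 - 19*p - 30) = (p - 3)*(p + 2)*(p^2 - 2*p - 15) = (p - 5)*(p - 3)*(p + 2)*(p + 3)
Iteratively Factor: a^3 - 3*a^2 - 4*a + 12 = (a - 2)*(a^2 - a - 6) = (a - 3)*(a - 2)*(a + 2)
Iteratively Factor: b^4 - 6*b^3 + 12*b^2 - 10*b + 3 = (b - 1)*(b^3 - 5*b^2 + 7*b - 3) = (b - 1)^2*(b^2 - 4*b + 3) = (b - 3)*(b - 1)^2*(b - 1)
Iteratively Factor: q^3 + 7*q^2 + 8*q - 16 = (q + 4)*(q^2 + 3*q - 4) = (q + 4)^2*(q - 1)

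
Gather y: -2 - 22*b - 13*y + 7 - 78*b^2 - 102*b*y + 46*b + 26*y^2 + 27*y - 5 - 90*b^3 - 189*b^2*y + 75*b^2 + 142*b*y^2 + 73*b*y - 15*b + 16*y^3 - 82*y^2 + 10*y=-90*b^3 - 3*b^2 + 9*b + 16*y^3 + y^2*(142*b - 56) + y*(-189*b^2 - 29*b + 24)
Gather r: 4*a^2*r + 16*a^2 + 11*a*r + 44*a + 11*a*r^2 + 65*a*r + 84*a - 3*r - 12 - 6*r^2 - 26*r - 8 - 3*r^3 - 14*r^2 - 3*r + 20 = 16*a^2 + 128*a - 3*r^3 + r^2*(11*a - 20) + r*(4*a^2 + 76*a - 32)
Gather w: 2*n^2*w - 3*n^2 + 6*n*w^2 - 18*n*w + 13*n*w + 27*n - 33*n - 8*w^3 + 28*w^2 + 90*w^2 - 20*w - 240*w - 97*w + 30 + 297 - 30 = -3*n^2 - 6*n - 8*w^3 + w^2*(6*n + 118) + w*(2*n^2 - 5*n - 357) + 297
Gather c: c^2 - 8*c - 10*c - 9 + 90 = c^2 - 18*c + 81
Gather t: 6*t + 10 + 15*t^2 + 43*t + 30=15*t^2 + 49*t + 40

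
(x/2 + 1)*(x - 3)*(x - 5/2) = x^3/2 - 7*x^2/4 - 7*x/4 + 15/2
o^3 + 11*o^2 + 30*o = o*(o + 5)*(o + 6)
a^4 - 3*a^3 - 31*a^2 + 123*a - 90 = (a - 5)*(a - 3)*(a - 1)*(a + 6)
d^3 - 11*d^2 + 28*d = d*(d - 7)*(d - 4)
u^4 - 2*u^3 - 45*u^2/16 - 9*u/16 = u*(u - 3)*(u + 1/4)*(u + 3/4)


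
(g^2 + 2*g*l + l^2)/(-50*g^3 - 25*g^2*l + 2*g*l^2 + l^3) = (-g^2 - 2*g*l - l^2)/(50*g^3 + 25*g^2*l - 2*g*l^2 - l^3)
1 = 1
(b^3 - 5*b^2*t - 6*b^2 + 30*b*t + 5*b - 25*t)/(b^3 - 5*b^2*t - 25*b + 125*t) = (b - 1)/(b + 5)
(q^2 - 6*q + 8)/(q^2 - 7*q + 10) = (q - 4)/(q - 5)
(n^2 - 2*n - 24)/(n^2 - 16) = (n - 6)/(n - 4)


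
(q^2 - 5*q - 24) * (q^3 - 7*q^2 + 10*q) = q^5 - 12*q^4 + 21*q^3 + 118*q^2 - 240*q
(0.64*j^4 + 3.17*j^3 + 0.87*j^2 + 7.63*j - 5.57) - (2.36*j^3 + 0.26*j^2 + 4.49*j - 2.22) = 0.64*j^4 + 0.81*j^3 + 0.61*j^2 + 3.14*j - 3.35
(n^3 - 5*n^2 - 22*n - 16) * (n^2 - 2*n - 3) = n^5 - 7*n^4 - 15*n^3 + 43*n^2 + 98*n + 48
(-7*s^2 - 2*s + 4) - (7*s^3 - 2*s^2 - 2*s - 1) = -7*s^3 - 5*s^2 + 5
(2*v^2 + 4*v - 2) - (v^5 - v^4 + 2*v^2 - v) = -v^5 + v^4 + 5*v - 2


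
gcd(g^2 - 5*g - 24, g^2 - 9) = g + 3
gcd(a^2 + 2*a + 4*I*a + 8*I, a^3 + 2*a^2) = a + 2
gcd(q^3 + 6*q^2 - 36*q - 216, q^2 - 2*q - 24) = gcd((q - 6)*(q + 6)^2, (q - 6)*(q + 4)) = q - 6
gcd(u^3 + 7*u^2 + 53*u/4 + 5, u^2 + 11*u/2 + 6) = u + 4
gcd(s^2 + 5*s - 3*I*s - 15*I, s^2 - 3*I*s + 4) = 1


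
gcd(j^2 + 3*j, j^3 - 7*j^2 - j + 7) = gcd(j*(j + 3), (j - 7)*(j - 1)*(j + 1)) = 1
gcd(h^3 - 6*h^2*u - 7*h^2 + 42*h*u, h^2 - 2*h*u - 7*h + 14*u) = h - 7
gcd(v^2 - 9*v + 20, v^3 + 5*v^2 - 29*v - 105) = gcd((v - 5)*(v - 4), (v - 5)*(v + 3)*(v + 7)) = v - 5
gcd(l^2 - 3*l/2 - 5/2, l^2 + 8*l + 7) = l + 1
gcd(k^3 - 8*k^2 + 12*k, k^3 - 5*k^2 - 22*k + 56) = k - 2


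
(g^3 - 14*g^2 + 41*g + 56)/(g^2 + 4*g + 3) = (g^2 - 15*g + 56)/(g + 3)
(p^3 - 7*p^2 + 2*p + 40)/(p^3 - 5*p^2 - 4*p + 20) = (p - 4)/(p - 2)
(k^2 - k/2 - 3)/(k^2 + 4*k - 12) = (k + 3/2)/(k + 6)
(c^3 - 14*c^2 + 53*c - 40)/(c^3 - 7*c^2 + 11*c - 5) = (c - 8)/(c - 1)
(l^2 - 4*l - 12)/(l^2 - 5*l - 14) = (l - 6)/(l - 7)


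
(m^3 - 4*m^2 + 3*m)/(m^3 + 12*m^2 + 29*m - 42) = m*(m - 3)/(m^2 + 13*m + 42)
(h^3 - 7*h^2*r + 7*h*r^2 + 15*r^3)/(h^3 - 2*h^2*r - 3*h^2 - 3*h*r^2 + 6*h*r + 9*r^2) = (h - 5*r)/(h - 3)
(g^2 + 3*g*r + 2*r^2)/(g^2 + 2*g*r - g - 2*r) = (g + r)/(g - 1)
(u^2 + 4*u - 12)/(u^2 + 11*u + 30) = (u - 2)/(u + 5)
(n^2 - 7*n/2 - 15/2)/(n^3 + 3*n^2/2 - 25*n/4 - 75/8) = 4*(n - 5)/(4*n^2 - 25)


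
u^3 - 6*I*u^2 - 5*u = u*(u - 5*I)*(u - I)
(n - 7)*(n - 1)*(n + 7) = n^3 - n^2 - 49*n + 49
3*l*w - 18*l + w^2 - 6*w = (3*l + w)*(w - 6)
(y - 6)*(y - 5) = y^2 - 11*y + 30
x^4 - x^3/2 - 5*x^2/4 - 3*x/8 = x*(x - 3/2)*(x + 1/2)^2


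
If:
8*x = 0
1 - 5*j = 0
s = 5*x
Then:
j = 1/5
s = 0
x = 0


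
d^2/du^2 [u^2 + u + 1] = 2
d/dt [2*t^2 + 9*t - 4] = 4*t + 9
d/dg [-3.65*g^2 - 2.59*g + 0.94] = -7.3*g - 2.59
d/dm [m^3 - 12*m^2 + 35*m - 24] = 3*m^2 - 24*m + 35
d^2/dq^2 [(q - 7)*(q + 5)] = 2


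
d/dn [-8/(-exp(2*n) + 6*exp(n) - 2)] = 16*(3 - exp(n))*exp(n)/(exp(2*n) - 6*exp(n) + 2)^2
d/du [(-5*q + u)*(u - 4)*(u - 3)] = -10*q*u + 35*q + 3*u^2 - 14*u + 12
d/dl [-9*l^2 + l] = 1 - 18*l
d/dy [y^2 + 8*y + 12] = 2*y + 8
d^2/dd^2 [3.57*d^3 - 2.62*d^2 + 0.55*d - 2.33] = 21.42*d - 5.24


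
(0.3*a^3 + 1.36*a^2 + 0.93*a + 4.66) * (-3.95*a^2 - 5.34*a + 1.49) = -1.185*a^5 - 6.974*a^4 - 10.4889*a^3 - 21.3468*a^2 - 23.4987*a + 6.9434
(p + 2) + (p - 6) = 2*p - 4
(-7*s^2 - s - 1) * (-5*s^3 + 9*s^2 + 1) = 35*s^5 - 58*s^4 - 4*s^3 - 16*s^2 - s - 1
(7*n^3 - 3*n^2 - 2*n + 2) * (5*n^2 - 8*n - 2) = 35*n^5 - 71*n^4 + 32*n^2 - 12*n - 4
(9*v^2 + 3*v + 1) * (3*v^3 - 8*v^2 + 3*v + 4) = 27*v^5 - 63*v^4 + 6*v^3 + 37*v^2 + 15*v + 4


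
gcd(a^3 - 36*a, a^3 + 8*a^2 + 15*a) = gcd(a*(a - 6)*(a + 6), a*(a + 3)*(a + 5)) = a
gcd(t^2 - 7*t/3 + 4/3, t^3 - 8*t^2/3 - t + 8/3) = t - 1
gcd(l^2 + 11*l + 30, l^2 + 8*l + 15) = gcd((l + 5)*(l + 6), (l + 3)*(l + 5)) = l + 5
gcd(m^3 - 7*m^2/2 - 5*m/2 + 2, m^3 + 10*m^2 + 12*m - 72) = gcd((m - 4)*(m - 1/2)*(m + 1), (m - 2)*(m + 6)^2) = 1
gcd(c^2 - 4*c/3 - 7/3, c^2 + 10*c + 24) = 1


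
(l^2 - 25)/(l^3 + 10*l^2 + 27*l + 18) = (l^2 - 25)/(l^3 + 10*l^2 + 27*l + 18)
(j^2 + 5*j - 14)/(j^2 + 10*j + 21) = (j - 2)/(j + 3)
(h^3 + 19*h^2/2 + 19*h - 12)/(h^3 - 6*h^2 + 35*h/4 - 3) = 2*(h^2 + 10*h + 24)/(2*h^2 - 11*h + 12)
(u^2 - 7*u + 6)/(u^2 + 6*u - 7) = (u - 6)/(u + 7)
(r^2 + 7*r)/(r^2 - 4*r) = (r + 7)/(r - 4)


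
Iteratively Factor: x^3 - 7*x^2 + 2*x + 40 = (x + 2)*(x^2 - 9*x + 20) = (x - 4)*(x + 2)*(x - 5)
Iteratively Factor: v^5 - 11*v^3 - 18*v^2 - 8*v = (v)*(v^4 - 11*v^2 - 18*v - 8) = v*(v + 1)*(v^3 - v^2 - 10*v - 8) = v*(v + 1)*(v + 2)*(v^2 - 3*v - 4) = v*(v + 1)^2*(v + 2)*(v - 4)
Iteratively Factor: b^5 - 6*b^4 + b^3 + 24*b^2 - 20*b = (b + 2)*(b^4 - 8*b^3 + 17*b^2 - 10*b) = (b - 5)*(b + 2)*(b^3 - 3*b^2 + 2*b) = b*(b - 5)*(b + 2)*(b^2 - 3*b + 2) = b*(b - 5)*(b - 1)*(b + 2)*(b - 2)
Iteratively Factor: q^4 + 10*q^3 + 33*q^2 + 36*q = (q)*(q^3 + 10*q^2 + 33*q + 36) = q*(q + 3)*(q^2 + 7*q + 12) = q*(q + 3)*(q + 4)*(q + 3)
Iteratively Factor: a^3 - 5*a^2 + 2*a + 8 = (a + 1)*(a^2 - 6*a + 8) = (a - 4)*(a + 1)*(a - 2)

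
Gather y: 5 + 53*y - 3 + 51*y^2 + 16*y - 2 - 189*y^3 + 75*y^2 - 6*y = -189*y^3 + 126*y^2 + 63*y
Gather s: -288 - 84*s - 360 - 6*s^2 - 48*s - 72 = -6*s^2 - 132*s - 720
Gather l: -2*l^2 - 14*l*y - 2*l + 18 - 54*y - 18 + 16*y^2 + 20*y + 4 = -2*l^2 + l*(-14*y - 2) + 16*y^2 - 34*y + 4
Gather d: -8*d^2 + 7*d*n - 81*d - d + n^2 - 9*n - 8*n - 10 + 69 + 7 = -8*d^2 + d*(7*n - 82) + n^2 - 17*n + 66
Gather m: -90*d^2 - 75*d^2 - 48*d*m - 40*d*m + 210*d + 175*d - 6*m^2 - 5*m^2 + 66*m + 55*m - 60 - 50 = -165*d^2 + 385*d - 11*m^2 + m*(121 - 88*d) - 110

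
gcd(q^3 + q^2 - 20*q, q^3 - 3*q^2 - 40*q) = q^2 + 5*q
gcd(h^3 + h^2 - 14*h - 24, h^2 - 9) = h + 3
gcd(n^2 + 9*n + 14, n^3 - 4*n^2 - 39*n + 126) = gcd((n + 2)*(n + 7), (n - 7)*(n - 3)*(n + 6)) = 1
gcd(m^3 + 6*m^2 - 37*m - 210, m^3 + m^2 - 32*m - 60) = m^2 - m - 30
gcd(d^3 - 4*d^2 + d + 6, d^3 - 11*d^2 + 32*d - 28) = d - 2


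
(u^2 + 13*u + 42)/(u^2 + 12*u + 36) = (u + 7)/(u + 6)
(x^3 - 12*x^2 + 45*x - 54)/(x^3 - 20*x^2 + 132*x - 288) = (x^2 - 6*x + 9)/(x^2 - 14*x + 48)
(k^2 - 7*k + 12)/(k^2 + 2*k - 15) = (k - 4)/(k + 5)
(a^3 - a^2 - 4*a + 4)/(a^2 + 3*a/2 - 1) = 2*(a^2 - 3*a + 2)/(2*a - 1)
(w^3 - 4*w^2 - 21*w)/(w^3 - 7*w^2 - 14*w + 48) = w*(w - 7)/(w^2 - 10*w + 16)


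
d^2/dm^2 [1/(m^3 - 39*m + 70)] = 6*(-m*(m^3 - 39*m + 70) + 3*(m^2 - 13)^2)/(m^3 - 39*m + 70)^3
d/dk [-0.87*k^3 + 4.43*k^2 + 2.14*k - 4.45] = -2.61*k^2 + 8.86*k + 2.14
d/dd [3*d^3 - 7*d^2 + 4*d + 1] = 9*d^2 - 14*d + 4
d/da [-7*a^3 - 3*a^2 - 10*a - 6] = -21*a^2 - 6*a - 10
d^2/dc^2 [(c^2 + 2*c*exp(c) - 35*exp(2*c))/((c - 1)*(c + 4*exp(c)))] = 2*((c - 1)^2*(c + 4*exp(c))^2*(c*exp(c) - 70*exp(2*c) + 2*exp(c) + 1) + 2*(c - 1)^2*(c + 4*exp(c))*(-(4*exp(c) + 1)*(c*exp(c) + c - 35*exp(2*c) + exp(c)) + (-c^2 - 2*c*exp(c) + 35*exp(2*c))*exp(c)) + (c - 1)^2*(4*exp(c) + 1)^2*(c^2 + 2*c*exp(c) - 35*exp(2*c)) + 2*(c - 1)*(c + 4*exp(c))^2*(-c*exp(c) - c + 35*exp(2*c) - exp(c)) + (c - 1)*(c + 4*exp(c))*(4*exp(c) + 1)*(c^2 + 2*c*exp(c) - 35*exp(2*c)) + (c + 4*exp(c))^2*(c^2 + 2*c*exp(c) - 35*exp(2*c)))/((c - 1)^3*(c + 4*exp(c))^3)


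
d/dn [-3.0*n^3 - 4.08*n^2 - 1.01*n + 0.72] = -9.0*n^2 - 8.16*n - 1.01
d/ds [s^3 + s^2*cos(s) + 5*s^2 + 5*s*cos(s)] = -s^2*sin(s) + 3*s^2 - 5*s*sin(s) + 2*s*cos(s) + 10*s + 5*cos(s)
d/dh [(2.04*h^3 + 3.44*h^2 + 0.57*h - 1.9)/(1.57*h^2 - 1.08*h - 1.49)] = (3.2028*h^4 - 4.4064*h^3 - 13.7289*h^2 - 4.2852*h - 2.9013)/(2.4649*h^4 - 3.3912*h^3 - 3.5122*h^2 + 3.2184*h + 2.2201)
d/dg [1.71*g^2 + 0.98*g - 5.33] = 3.42*g + 0.98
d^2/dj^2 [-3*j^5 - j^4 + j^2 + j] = -60*j^3 - 12*j^2 + 2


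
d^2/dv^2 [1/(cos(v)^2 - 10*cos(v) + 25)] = 2*(-5*cos(v) - cos(2*v) + 2)/(cos(v) - 5)^4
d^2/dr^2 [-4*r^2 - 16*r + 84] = -8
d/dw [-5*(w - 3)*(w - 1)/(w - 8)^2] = 10*(6*w - 13)/(w^3 - 24*w^2 + 192*w - 512)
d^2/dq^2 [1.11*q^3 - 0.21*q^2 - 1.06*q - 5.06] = 6.66*q - 0.42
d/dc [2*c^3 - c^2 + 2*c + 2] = 6*c^2 - 2*c + 2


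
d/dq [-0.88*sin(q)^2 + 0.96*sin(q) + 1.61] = (0.96 - 1.76*sin(q))*cos(q)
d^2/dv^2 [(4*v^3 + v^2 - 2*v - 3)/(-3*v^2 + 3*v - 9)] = 6*(v^3 + 6*v^2 - 15*v - 1)/(v^6 - 3*v^5 + 12*v^4 - 19*v^3 + 36*v^2 - 27*v + 27)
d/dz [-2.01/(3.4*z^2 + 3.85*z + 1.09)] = (13.668*z + 7.7385)/(3.4*z^2 + 3.85*z + 1.09)^2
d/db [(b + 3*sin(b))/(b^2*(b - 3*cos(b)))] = (3*sqrt(2)*b^2*cos(b + pi/4) - 2*b^2 - 9*b*sin(b) + 3*b*cos(b) - 9*b + 9*sin(2*b))/(b^3*(b - 3*cos(b))^2)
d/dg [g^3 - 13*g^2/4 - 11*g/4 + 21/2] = 3*g^2 - 13*g/2 - 11/4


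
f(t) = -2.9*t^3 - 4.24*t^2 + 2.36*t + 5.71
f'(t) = -8.7*t^2 - 8.48*t + 2.36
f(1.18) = -2.17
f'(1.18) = -19.76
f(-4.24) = 140.53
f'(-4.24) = -118.09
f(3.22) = -127.47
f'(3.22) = -115.15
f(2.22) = -41.68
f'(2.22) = -59.34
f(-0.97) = 2.08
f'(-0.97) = 2.40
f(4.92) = -430.69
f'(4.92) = -249.96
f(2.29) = -45.95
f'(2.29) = -62.68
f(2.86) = -90.06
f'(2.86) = -93.06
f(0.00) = 5.71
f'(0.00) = 2.36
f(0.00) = 5.71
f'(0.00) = 2.36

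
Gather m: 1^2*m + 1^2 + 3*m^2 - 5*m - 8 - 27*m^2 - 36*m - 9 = -24*m^2 - 40*m - 16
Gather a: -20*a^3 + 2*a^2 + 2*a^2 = -20*a^3 + 4*a^2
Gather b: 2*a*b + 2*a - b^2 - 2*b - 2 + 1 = 2*a - b^2 + b*(2*a - 2) - 1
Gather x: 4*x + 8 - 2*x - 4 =2*x + 4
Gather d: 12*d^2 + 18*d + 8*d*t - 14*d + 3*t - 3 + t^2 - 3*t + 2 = 12*d^2 + d*(8*t + 4) + t^2 - 1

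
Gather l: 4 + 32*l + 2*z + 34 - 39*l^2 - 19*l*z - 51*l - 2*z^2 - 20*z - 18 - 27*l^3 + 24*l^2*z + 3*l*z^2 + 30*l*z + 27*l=-27*l^3 + l^2*(24*z - 39) + l*(3*z^2 + 11*z + 8) - 2*z^2 - 18*z + 20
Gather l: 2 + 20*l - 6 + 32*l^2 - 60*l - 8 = 32*l^2 - 40*l - 12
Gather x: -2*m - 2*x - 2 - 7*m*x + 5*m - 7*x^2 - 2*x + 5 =3*m - 7*x^2 + x*(-7*m - 4) + 3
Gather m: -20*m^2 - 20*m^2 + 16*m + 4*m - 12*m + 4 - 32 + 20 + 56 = -40*m^2 + 8*m + 48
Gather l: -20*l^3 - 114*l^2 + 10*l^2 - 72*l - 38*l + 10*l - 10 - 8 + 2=-20*l^3 - 104*l^2 - 100*l - 16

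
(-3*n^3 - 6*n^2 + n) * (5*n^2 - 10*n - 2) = -15*n^5 + 71*n^3 + 2*n^2 - 2*n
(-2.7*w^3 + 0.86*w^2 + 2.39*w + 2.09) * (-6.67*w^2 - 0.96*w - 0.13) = 18.009*w^5 - 3.1442*w^4 - 16.4159*w^3 - 16.3465*w^2 - 2.3171*w - 0.2717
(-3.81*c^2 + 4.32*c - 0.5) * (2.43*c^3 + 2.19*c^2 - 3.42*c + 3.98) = -9.2583*c^5 + 2.1537*c^4 + 21.276*c^3 - 31.0332*c^2 + 18.9036*c - 1.99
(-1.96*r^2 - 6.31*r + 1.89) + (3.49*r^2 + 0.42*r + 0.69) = 1.53*r^2 - 5.89*r + 2.58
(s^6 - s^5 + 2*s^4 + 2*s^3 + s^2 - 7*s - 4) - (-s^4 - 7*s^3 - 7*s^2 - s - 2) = s^6 - s^5 + 3*s^4 + 9*s^3 + 8*s^2 - 6*s - 2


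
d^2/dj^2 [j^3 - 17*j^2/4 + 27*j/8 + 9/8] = 6*j - 17/2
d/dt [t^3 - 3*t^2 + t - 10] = 3*t^2 - 6*t + 1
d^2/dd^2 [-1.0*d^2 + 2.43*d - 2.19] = -2.00000000000000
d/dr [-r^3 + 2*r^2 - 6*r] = -3*r^2 + 4*r - 6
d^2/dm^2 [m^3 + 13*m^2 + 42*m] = 6*m + 26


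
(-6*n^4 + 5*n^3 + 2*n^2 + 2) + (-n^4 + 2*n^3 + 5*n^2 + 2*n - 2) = -7*n^4 + 7*n^3 + 7*n^2 + 2*n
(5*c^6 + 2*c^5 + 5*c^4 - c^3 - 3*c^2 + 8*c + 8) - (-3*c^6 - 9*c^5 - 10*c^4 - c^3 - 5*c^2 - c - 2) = 8*c^6 + 11*c^5 + 15*c^4 + 2*c^2 + 9*c + 10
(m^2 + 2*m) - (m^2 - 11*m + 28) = 13*m - 28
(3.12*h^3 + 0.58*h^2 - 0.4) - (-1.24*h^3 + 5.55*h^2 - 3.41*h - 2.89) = 4.36*h^3 - 4.97*h^2 + 3.41*h + 2.49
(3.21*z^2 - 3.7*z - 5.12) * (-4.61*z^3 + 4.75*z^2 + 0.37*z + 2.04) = -14.7981*z^5 + 32.3045*z^4 + 7.2159*z^3 - 19.1406*z^2 - 9.4424*z - 10.4448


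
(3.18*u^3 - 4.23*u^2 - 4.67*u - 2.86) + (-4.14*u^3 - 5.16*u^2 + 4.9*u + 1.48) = -0.96*u^3 - 9.39*u^2 + 0.23*u - 1.38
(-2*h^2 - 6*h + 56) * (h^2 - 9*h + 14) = -2*h^4 + 12*h^3 + 82*h^2 - 588*h + 784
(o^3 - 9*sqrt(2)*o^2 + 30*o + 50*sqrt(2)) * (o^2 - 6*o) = o^5 - 9*sqrt(2)*o^4 - 6*o^4 + 30*o^3 + 54*sqrt(2)*o^3 - 180*o^2 + 50*sqrt(2)*o^2 - 300*sqrt(2)*o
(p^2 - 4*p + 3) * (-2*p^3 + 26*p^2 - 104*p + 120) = -2*p^5 + 34*p^4 - 214*p^3 + 614*p^2 - 792*p + 360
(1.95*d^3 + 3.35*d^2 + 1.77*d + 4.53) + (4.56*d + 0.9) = 1.95*d^3 + 3.35*d^2 + 6.33*d + 5.43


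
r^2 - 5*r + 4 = (r - 4)*(r - 1)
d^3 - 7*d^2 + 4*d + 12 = (d - 6)*(d - 2)*(d + 1)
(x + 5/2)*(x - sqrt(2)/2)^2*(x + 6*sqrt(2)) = x^4 + 5*x^3/2 + 5*sqrt(2)*x^3 - 23*x^2/2 + 25*sqrt(2)*x^2/2 - 115*x/4 + 3*sqrt(2)*x + 15*sqrt(2)/2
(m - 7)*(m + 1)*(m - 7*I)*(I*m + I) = I*m^4 + 7*m^3 - 5*I*m^3 - 35*m^2 - 13*I*m^2 - 91*m - 7*I*m - 49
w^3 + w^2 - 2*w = w*(w - 1)*(w + 2)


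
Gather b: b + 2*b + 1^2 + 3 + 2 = 3*b + 6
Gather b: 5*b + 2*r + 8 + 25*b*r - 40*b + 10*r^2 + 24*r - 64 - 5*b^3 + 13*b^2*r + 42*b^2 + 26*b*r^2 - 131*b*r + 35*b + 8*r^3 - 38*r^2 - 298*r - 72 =-5*b^3 + b^2*(13*r + 42) + b*(26*r^2 - 106*r) + 8*r^3 - 28*r^2 - 272*r - 128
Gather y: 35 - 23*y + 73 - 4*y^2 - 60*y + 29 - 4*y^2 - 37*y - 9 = -8*y^2 - 120*y + 128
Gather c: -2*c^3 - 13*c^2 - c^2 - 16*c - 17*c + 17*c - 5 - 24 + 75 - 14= -2*c^3 - 14*c^2 - 16*c + 32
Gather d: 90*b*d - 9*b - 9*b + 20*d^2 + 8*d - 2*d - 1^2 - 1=-18*b + 20*d^2 + d*(90*b + 6) - 2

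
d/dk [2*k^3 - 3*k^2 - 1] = 6*k*(k - 1)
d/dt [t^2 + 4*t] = 2*t + 4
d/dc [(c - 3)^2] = 2*c - 6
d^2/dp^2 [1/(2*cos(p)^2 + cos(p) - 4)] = (-16*sin(p)^4 + 41*sin(p)^2 + 7*cos(p)/2 - 3*cos(3*p)/2 - 7)/(-2*sin(p)^2 + cos(p) - 2)^3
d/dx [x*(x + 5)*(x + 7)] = 3*x^2 + 24*x + 35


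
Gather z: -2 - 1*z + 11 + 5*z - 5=4*z + 4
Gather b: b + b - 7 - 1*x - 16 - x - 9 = 2*b - 2*x - 32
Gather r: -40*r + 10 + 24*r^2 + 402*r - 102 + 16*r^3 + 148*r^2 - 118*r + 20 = 16*r^3 + 172*r^2 + 244*r - 72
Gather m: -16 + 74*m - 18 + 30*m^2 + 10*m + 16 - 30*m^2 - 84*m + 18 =0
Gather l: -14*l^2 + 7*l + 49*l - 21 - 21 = -14*l^2 + 56*l - 42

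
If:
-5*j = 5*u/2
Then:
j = -u/2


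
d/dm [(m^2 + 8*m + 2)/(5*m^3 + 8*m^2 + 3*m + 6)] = (-5*m^4 - 80*m^3 - 91*m^2 - 20*m + 42)/(25*m^6 + 80*m^5 + 94*m^4 + 108*m^3 + 105*m^2 + 36*m + 36)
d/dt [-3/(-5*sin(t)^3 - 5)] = -9*sin(t)^2*cos(t)/(5*(sin(t)^3 + 1)^2)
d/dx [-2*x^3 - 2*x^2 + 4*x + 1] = -6*x^2 - 4*x + 4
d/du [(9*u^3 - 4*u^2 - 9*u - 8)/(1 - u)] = (-18*u^3 + 31*u^2 - 8*u - 17)/(u^2 - 2*u + 1)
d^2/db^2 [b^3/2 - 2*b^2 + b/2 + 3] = 3*b - 4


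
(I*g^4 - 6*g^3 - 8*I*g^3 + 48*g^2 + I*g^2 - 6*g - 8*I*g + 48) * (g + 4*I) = I*g^5 - 10*g^4 - 8*I*g^4 + 80*g^3 - 23*I*g^3 - 10*g^2 + 184*I*g^2 + 80*g - 24*I*g + 192*I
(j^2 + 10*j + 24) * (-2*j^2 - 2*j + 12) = -2*j^4 - 22*j^3 - 56*j^2 + 72*j + 288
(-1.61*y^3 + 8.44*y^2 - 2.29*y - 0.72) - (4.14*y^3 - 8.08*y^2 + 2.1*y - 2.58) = -5.75*y^3 + 16.52*y^2 - 4.39*y + 1.86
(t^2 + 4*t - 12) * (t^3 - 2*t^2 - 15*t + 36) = t^5 + 2*t^4 - 35*t^3 + 324*t - 432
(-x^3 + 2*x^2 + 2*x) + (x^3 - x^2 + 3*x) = x^2 + 5*x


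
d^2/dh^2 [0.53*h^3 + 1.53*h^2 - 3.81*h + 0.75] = 3.18*h + 3.06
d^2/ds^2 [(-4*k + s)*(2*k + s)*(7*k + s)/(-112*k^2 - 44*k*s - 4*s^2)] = -8*k^2/(64*k^3 + 48*k^2*s + 12*k*s^2 + s^3)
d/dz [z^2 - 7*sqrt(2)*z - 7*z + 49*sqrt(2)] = 2*z - 7*sqrt(2) - 7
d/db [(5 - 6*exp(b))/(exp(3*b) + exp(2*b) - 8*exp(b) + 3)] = ((6*exp(b) - 5)*(3*exp(2*b) + 2*exp(b) - 8) - 6*exp(3*b) - 6*exp(2*b) + 48*exp(b) - 18)*exp(b)/(exp(3*b) + exp(2*b) - 8*exp(b) + 3)^2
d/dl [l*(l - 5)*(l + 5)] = 3*l^2 - 25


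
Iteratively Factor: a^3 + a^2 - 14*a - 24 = (a + 2)*(a^2 - a - 12) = (a + 2)*(a + 3)*(a - 4)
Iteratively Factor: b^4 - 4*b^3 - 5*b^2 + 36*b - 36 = (b - 2)*(b^3 - 2*b^2 - 9*b + 18) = (b - 2)^2*(b^2 - 9) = (b - 2)^2*(b + 3)*(b - 3)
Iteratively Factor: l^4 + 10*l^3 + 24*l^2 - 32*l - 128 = (l + 4)*(l^3 + 6*l^2 - 32) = (l + 4)^2*(l^2 + 2*l - 8) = (l + 4)^3*(l - 2)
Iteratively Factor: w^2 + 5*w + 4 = (w + 4)*(w + 1)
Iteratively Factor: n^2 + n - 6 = (n - 2)*(n + 3)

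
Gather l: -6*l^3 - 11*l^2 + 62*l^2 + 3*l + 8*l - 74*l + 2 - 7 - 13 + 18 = -6*l^3 + 51*l^2 - 63*l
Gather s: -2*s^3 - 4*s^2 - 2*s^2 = -2*s^3 - 6*s^2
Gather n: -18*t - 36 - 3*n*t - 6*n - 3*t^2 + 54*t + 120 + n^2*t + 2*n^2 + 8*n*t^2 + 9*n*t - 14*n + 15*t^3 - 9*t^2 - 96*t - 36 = n^2*(t + 2) + n*(8*t^2 + 6*t - 20) + 15*t^3 - 12*t^2 - 60*t + 48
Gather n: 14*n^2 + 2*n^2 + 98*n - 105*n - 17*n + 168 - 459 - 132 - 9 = 16*n^2 - 24*n - 432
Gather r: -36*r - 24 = -36*r - 24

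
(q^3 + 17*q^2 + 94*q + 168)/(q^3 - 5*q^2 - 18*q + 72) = (q^2 + 13*q + 42)/(q^2 - 9*q + 18)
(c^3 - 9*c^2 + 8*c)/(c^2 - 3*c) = (c^2 - 9*c + 8)/(c - 3)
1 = 1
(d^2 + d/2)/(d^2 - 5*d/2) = (2*d + 1)/(2*d - 5)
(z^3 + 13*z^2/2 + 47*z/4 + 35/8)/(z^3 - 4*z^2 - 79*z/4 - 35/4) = (z + 7/2)/(z - 7)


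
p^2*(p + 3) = p^3 + 3*p^2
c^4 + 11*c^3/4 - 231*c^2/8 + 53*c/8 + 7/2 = (c - 4)*(c - 1/2)*(c + 1/4)*(c + 7)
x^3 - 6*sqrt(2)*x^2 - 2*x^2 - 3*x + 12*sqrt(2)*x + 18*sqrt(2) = (x - 3)*(x + 1)*(x - 6*sqrt(2))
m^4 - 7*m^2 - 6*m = m*(m - 3)*(m + 1)*(m + 2)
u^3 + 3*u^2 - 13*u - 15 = (u - 3)*(u + 1)*(u + 5)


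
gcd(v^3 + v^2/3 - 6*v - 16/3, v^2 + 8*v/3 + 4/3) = v + 2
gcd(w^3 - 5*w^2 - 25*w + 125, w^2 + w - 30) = w - 5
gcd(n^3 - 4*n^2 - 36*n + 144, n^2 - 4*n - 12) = n - 6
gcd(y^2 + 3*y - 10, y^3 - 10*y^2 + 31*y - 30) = y - 2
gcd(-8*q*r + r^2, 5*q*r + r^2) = r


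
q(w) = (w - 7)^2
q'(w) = 2*w - 14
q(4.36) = 6.97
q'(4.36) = -5.28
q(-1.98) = 80.64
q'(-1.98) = -17.96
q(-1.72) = 76.04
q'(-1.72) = -17.44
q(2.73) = 18.23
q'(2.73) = -8.54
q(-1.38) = 70.22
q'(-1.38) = -16.76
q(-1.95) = 80.10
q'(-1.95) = -17.90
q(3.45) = 12.60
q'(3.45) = -7.10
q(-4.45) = 131.10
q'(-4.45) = -22.90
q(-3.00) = 100.00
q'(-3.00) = -20.00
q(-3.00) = 100.00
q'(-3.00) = -20.00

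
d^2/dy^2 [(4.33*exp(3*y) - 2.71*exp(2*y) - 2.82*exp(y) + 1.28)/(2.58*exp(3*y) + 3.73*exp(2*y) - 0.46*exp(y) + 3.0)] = (1.13686837721616e-13*exp(8*y) - 59.7081660000001*exp(7*y) + 31.7934549999998*exp(6*y) - 347.945646*exp(5*y) + 451.476684*exp(4*y) + 402.102448*exp(3*y) + 455.530728*exp(2*y) - 158.473552*exp(y) - 23.6136)*exp(y)/(17.173512*exp(9*y) + 74.485116*exp(8*y) + 98.500014*exp(7*y) + 85.242133*exp(6*y) + 155.659182*exp(5*y) + 106.221504*exp(4*y) + 38.678264*exp(3*y) + 102.6144*exp(2*y) - 12.42*exp(y) + 27.0)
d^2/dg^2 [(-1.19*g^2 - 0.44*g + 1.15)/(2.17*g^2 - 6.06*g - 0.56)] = (7.105427357601e-15*g^4 - 35.441308*g^3 + 23.814882*g^2 - 93.944508*g + 89.49924)/(10.218313*g^6 - 85.607802*g^5 + 231.159684*g^4 - 178.360344*g^3 - 59.654112*g^2 - 5.701248*g - 0.175616)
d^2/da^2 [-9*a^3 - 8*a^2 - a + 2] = -54*a - 16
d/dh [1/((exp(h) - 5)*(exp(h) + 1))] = 2*(2 - exp(h))*exp(h)/(exp(4*h) - 8*exp(3*h) + 6*exp(2*h) + 40*exp(h) + 25)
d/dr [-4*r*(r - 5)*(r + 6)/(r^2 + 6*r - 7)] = 4*(-r^4 - 12*r^3 - 15*r^2 + 14*r - 210)/(r^4 + 12*r^3 + 22*r^2 - 84*r + 49)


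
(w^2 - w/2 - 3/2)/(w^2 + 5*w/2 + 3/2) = (2*w - 3)/(2*w + 3)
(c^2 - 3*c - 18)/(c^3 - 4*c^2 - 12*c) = (c + 3)/(c*(c + 2))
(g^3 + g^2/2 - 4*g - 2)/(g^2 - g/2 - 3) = (2*g^2 + 5*g + 2)/(2*g + 3)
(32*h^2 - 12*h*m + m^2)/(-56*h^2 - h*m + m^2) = (-4*h + m)/(7*h + m)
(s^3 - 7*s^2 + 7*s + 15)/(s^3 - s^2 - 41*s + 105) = (s + 1)/(s + 7)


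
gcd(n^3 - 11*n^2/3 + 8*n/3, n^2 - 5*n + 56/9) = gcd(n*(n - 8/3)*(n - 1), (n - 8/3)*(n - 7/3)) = n - 8/3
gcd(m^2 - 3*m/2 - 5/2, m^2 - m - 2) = m + 1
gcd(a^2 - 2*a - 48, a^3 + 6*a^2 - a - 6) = a + 6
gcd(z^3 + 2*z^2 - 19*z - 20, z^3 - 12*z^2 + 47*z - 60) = z - 4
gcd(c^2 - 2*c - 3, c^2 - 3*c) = c - 3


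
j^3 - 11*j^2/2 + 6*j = j*(j - 4)*(j - 3/2)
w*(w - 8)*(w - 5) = w^3 - 13*w^2 + 40*w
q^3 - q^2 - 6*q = q*(q - 3)*(q + 2)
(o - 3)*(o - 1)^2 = o^3 - 5*o^2 + 7*o - 3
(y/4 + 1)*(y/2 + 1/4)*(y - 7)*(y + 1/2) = y^4/8 - y^3/4 - 123*y^2/32 - 115*y/32 - 7/8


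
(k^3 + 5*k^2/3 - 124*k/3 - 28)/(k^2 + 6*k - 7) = (k^2 - 16*k/3 - 4)/(k - 1)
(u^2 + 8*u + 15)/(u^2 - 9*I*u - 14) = (u^2 + 8*u + 15)/(u^2 - 9*I*u - 14)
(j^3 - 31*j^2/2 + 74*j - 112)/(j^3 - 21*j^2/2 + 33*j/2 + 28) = (j - 4)/(j + 1)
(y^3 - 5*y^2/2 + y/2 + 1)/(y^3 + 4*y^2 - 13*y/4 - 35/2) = 2*(2*y^2 - y - 1)/(4*y^2 + 24*y + 35)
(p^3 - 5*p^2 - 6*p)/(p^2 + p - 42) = p*(p + 1)/(p + 7)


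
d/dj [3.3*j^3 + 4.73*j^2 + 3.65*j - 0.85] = 9.9*j^2 + 9.46*j + 3.65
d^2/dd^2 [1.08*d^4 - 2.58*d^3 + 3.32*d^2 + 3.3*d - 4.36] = 12.96*d^2 - 15.48*d + 6.64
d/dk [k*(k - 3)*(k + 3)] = 3*k^2 - 9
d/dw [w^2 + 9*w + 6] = 2*w + 9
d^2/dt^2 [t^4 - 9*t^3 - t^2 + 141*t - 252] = 12*t^2 - 54*t - 2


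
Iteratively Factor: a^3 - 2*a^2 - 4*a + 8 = (a - 2)*(a^2 - 4) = (a - 2)*(a + 2)*(a - 2)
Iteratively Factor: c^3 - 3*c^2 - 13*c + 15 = (c + 3)*(c^2 - 6*c + 5) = (c - 5)*(c + 3)*(c - 1)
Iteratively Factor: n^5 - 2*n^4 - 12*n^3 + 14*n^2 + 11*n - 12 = (n + 3)*(n^4 - 5*n^3 + 3*n^2 + 5*n - 4) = (n - 1)*(n + 3)*(n^3 - 4*n^2 - n + 4) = (n - 1)*(n + 1)*(n + 3)*(n^2 - 5*n + 4) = (n - 1)^2*(n + 1)*(n + 3)*(n - 4)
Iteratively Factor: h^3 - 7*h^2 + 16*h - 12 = (h - 3)*(h^2 - 4*h + 4) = (h - 3)*(h - 2)*(h - 2)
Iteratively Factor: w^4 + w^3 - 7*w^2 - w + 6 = (w - 2)*(w^3 + 3*w^2 - w - 3) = (w - 2)*(w + 1)*(w^2 + 2*w - 3) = (w - 2)*(w - 1)*(w + 1)*(w + 3)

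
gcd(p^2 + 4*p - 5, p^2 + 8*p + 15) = p + 5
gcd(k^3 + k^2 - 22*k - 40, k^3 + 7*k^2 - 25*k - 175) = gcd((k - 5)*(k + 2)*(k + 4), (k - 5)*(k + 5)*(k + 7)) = k - 5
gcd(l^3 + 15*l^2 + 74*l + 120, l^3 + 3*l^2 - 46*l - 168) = l^2 + 10*l + 24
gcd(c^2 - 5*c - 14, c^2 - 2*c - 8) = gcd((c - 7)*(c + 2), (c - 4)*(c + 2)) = c + 2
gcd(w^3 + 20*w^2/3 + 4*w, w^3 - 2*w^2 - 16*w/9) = w^2 + 2*w/3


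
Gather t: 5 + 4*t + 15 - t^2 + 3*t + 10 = -t^2 + 7*t + 30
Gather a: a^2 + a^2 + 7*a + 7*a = 2*a^2 + 14*a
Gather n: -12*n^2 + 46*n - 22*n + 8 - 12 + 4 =-12*n^2 + 24*n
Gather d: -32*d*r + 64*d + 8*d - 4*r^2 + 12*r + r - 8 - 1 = d*(72 - 32*r) - 4*r^2 + 13*r - 9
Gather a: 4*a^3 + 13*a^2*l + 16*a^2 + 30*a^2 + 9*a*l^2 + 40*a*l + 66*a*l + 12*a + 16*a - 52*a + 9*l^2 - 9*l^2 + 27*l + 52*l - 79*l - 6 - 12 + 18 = 4*a^3 + a^2*(13*l + 46) + a*(9*l^2 + 106*l - 24)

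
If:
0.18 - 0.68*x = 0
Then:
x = 0.26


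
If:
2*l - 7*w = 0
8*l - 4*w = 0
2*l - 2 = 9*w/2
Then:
No Solution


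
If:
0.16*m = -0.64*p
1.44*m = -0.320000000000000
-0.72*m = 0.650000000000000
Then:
No Solution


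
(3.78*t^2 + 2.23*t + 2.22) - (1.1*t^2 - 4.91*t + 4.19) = 2.68*t^2 + 7.14*t - 1.97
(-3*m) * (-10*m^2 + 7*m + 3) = 30*m^3 - 21*m^2 - 9*m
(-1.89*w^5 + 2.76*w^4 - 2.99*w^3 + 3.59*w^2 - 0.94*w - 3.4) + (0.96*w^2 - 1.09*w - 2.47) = -1.89*w^5 + 2.76*w^4 - 2.99*w^3 + 4.55*w^2 - 2.03*w - 5.87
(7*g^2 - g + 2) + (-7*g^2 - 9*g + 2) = 4 - 10*g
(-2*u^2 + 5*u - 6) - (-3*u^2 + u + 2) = u^2 + 4*u - 8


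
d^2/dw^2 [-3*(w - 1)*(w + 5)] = -6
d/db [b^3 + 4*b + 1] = 3*b^2 + 4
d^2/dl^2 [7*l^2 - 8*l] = 14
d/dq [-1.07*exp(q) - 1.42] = -1.07*exp(q)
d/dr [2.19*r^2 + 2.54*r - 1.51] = 4.38*r + 2.54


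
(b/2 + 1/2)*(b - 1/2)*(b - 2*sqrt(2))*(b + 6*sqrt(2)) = b^4/2 + b^3/4 + 2*sqrt(2)*b^3 - 49*b^2/4 + sqrt(2)*b^2 - 6*b - sqrt(2)*b + 6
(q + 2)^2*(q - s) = q^3 - q^2*s + 4*q^2 - 4*q*s + 4*q - 4*s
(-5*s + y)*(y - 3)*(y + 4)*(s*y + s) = -5*s^2*y^3 - 10*s^2*y^2 + 55*s^2*y + 60*s^2 + s*y^4 + 2*s*y^3 - 11*s*y^2 - 12*s*y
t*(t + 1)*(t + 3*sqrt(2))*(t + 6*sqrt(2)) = t^4 + t^3 + 9*sqrt(2)*t^3 + 9*sqrt(2)*t^2 + 36*t^2 + 36*t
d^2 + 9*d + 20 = (d + 4)*(d + 5)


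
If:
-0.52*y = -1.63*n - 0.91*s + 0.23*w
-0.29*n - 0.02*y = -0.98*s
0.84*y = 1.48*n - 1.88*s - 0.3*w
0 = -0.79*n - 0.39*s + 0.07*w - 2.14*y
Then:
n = 0.00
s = 0.00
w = 0.00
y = 0.00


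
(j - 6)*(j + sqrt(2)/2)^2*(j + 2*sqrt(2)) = j^4 - 6*j^3 + 3*sqrt(2)*j^3 - 18*sqrt(2)*j^2 + 9*j^2/2 - 27*j + sqrt(2)*j - 6*sqrt(2)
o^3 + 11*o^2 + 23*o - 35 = (o - 1)*(o + 5)*(o + 7)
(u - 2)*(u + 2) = u^2 - 4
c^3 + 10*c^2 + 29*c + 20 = (c + 1)*(c + 4)*(c + 5)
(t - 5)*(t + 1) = t^2 - 4*t - 5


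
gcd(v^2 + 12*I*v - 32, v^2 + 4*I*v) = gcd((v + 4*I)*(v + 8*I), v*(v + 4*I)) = v + 4*I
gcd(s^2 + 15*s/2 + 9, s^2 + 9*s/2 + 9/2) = s + 3/2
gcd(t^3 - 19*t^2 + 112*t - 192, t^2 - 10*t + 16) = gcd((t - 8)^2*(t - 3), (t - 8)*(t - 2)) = t - 8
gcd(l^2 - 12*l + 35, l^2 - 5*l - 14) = l - 7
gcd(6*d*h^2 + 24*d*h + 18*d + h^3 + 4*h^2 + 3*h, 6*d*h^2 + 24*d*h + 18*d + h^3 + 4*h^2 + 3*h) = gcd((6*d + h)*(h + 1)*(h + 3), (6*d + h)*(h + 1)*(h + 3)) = 6*d*h^2 + 24*d*h + 18*d + h^3 + 4*h^2 + 3*h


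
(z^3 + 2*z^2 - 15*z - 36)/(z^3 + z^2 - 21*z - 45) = (z - 4)/(z - 5)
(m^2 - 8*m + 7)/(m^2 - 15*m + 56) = (m - 1)/(m - 8)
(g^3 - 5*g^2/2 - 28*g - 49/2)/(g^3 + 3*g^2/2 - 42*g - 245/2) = (g + 1)/(g + 5)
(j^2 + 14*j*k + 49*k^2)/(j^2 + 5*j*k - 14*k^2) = (j + 7*k)/(j - 2*k)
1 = 1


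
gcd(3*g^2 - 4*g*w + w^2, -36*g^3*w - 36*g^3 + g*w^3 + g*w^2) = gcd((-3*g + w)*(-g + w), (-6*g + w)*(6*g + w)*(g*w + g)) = 1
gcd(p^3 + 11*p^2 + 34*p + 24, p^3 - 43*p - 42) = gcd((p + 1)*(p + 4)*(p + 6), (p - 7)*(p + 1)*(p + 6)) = p^2 + 7*p + 6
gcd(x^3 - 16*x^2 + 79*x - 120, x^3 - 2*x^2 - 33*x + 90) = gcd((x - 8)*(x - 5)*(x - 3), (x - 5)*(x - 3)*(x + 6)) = x^2 - 8*x + 15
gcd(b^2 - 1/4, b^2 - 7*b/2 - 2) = b + 1/2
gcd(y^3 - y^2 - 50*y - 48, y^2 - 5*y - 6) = y + 1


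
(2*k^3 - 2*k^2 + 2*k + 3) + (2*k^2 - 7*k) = 2*k^3 - 5*k + 3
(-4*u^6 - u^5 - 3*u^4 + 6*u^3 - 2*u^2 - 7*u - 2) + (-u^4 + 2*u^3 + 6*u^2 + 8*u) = -4*u^6 - u^5 - 4*u^4 + 8*u^3 + 4*u^2 + u - 2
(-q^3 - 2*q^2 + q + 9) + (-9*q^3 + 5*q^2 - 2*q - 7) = -10*q^3 + 3*q^2 - q + 2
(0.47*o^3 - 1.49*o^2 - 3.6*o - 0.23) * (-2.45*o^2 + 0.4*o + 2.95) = -1.1515*o^5 + 3.8385*o^4 + 9.6105*o^3 - 5.272*o^2 - 10.712*o - 0.6785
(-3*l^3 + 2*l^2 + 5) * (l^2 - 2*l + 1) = -3*l^5 + 8*l^4 - 7*l^3 + 7*l^2 - 10*l + 5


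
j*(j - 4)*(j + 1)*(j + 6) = j^4 + 3*j^3 - 22*j^2 - 24*j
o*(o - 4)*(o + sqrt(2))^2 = o^4 - 4*o^3 + 2*sqrt(2)*o^3 - 8*sqrt(2)*o^2 + 2*o^2 - 8*o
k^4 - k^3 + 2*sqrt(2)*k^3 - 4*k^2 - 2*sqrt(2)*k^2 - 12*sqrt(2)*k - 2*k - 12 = (k - 3)*(k + 2)*(k + sqrt(2))^2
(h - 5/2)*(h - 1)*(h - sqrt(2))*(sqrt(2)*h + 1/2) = sqrt(2)*h^4 - 7*sqrt(2)*h^3/2 - 3*h^3/2 + 2*sqrt(2)*h^2 + 21*h^2/4 - 15*h/4 + 7*sqrt(2)*h/4 - 5*sqrt(2)/4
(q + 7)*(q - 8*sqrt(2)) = q^2 - 8*sqrt(2)*q + 7*q - 56*sqrt(2)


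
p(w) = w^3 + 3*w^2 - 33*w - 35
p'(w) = 3*w^2 + 6*w - 33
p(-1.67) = 23.82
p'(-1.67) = -34.65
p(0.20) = -41.47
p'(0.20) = -31.68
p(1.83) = -79.21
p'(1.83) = -11.97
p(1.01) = -64.24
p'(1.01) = -23.88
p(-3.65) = 76.79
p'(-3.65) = -14.93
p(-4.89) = 81.18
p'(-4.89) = 9.40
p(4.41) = -36.42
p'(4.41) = 51.80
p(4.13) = -49.67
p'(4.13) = 42.95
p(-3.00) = 64.00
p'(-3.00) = -24.00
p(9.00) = 640.00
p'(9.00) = 264.00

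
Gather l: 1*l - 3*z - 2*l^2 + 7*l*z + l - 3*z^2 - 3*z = -2*l^2 + l*(7*z + 2) - 3*z^2 - 6*z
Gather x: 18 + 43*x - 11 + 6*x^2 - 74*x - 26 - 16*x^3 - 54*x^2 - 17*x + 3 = -16*x^3 - 48*x^2 - 48*x - 16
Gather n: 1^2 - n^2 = 1 - n^2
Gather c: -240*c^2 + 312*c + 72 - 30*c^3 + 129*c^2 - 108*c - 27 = -30*c^3 - 111*c^2 + 204*c + 45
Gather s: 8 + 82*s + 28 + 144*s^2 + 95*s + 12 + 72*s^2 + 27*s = 216*s^2 + 204*s + 48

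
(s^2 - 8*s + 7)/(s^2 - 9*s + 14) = (s - 1)/(s - 2)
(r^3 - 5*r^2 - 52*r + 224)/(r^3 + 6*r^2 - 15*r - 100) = (r^2 - r - 56)/(r^2 + 10*r + 25)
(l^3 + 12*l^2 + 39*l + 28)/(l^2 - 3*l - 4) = (l^2 + 11*l + 28)/(l - 4)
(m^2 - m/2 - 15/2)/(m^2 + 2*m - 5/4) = 2*(m - 3)/(2*m - 1)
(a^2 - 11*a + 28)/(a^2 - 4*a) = (a - 7)/a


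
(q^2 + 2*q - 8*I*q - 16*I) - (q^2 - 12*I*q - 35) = 2*q + 4*I*q + 35 - 16*I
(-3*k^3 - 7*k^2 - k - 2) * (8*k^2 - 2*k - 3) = -24*k^5 - 50*k^4 + 15*k^3 + 7*k^2 + 7*k + 6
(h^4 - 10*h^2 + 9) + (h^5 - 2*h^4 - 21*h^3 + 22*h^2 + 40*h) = h^5 - h^4 - 21*h^3 + 12*h^2 + 40*h + 9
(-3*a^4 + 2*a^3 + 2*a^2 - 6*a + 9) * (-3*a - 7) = 9*a^5 + 15*a^4 - 20*a^3 + 4*a^2 + 15*a - 63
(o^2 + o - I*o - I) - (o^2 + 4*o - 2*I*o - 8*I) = -3*o + I*o + 7*I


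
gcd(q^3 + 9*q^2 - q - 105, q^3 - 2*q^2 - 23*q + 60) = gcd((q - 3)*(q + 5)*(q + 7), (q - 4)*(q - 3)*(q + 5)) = q^2 + 2*q - 15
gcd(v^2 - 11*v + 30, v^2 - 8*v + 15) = v - 5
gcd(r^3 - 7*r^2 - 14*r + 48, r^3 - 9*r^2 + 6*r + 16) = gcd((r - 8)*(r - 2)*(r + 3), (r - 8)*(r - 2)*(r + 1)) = r^2 - 10*r + 16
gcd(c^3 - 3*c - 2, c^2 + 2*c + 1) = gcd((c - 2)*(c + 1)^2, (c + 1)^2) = c^2 + 2*c + 1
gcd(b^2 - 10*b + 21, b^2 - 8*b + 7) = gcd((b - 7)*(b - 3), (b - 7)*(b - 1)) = b - 7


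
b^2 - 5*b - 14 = (b - 7)*(b + 2)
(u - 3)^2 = u^2 - 6*u + 9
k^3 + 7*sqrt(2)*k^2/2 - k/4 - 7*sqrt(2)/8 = (k - 1/2)*(k + 1/2)*(k + 7*sqrt(2)/2)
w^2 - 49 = (w - 7)*(w + 7)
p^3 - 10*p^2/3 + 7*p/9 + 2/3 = (p - 3)*(p - 2/3)*(p + 1/3)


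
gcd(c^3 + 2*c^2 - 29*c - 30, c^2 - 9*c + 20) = c - 5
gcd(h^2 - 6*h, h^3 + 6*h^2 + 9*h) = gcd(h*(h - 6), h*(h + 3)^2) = h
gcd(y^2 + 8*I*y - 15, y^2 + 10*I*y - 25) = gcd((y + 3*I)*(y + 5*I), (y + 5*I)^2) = y + 5*I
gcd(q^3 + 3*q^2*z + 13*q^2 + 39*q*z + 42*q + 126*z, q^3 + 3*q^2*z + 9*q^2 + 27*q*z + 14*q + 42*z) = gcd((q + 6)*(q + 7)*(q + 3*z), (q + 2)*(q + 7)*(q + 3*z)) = q^2 + 3*q*z + 7*q + 21*z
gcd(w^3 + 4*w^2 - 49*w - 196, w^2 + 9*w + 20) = w + 4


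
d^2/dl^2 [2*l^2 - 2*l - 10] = 4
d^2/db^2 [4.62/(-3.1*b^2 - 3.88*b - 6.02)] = (88.7964*b^2 + 111.13872*b - 4.62*(6.2*b + 3.88)*(12.4*b + 7.76) + 172.43688)/(3.1*b^2 + 3.88*b + 6.02)^3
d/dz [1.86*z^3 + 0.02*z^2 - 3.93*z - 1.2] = 5.58*z^2 + 0.04*z - 3.93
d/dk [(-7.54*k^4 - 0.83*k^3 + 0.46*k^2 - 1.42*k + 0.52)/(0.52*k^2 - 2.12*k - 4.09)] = (-7.8416*k^5 + 47.5228*k^4 + 126.8736*k^3 + 9.9473*k^2 - 4.3036*k + 6.9102)/(0.2704*k^4 - 2.2048*k^3 + 0.240800000000001*k^2 + 17.3416*k + 16.7281)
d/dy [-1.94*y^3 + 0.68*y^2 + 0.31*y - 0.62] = -5.82*y^2 + 1.36*y + 0.31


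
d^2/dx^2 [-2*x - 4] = 0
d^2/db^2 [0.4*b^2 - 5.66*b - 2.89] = 0.800000000000000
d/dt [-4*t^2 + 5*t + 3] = 5 - 8*t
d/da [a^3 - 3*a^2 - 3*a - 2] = 3*a^2 - 6*a - 3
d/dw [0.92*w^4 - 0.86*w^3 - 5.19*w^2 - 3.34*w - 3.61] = 3.68*w^3 - 2.58*w^2 - 10.38*w - 3.34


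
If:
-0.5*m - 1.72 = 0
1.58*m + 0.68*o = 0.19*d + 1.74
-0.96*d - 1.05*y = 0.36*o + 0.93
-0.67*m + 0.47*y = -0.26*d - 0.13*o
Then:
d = 8.74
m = -3.44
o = 12.99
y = -13.33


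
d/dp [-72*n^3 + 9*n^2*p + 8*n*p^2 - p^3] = 9*n^2 + 16*n*p - 3*p^2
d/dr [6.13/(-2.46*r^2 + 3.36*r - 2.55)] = (30.1596*r - 20.5968)/(2.46*r^2 - 3.36*r + 2.55)^2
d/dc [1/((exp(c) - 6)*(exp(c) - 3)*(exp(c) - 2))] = (-(exp(c) - 6)*(exp(c) - 3) - (exp(c) - 6)*(exp(c) - 2) - (exp(c) - 3)*(exp(c) - 2))*exp(c)/((exp(c) - 6)^2*(exp(c) - 3)^2*(exp(c) - 2)^2)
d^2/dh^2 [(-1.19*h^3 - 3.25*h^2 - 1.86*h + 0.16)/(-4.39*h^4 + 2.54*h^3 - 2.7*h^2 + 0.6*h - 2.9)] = (45.867598*h^9 + 375.80595*h^8 + 128.086152*h^7 - 368.417196*h^6 - 13.9505039999998*h^5 - 1011.213072*h^4 - 104.99704*h^3 + 15.2826*h^2 - 32.85156*h + 63.5282)/(84.604519*h^12 - 146.853402*h^11 + 241.071582*h^10 - 231.716564*h^9 + 356.07669*h^8 - 303.85392*h^7 + 311.48412*h^6 - 181.026*h^5 + 203.6163*h^4 - 92.4882*h^3 + 71.253*h^2 - 15.138*h + 24.389)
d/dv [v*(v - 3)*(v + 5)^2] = 4*v^3 + 21*v^2 - 10*v - 75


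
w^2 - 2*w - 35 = (w - 7)*(w + 5)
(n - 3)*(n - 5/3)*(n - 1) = n^3 - 17*n^2/3 + 29*n/3 - 5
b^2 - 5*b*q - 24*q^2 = (b - 8*q)*(b + 3*q)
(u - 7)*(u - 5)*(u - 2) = u^3 - 14*u^2 + 59*u - 70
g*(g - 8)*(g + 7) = g^3 - g^2 - 56*g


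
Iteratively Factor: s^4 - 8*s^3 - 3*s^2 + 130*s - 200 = (s - 2)*(s^3 - 6*s^2 - 15*s + 100) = (s - 2)*(s + 4)*(s^2 - 10*s + 25) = (s - 5)*(s - 2)*(s + 4)*(s - 5)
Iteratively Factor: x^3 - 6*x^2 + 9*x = (x)*(x^2 - 6*x + 9) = x*(x - 3)*(x - 3)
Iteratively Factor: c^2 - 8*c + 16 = (c - 4)*(c - 4)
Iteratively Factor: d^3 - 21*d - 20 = (d - 5)*(d^2 + 5*d + 4) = (d - 5)*(d + 4)*(d + 1)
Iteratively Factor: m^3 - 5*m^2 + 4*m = (m - 4)*(m^2 - m) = (m - 4)*(m - 1)*(m)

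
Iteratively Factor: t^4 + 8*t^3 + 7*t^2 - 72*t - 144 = (t - 3)*(t^3 + 11*t^2 + 40*t + 48) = (t - 3)*(t + 3)*(t^2 + 8*t + 16) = (t - 3)*(t + 3)*(t + 4)*(t + 4)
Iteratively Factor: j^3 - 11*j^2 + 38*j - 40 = (j - 5)*(j^2 - 6*j + 8) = (j - 5)*(j - 4)*(j - 2)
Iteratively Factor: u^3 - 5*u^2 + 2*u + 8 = (u + 1)*(u^2 - 6*u + 8) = (u - 4)*(u + 1)*(u - 2)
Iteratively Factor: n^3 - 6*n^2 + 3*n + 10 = (n + 1)*(n^2 - 7*n + 10) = (n - 2)*(n + 1)*(n - 5)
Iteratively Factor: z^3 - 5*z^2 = (z)*(z^2 - 5*z) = z^2*(z - 5)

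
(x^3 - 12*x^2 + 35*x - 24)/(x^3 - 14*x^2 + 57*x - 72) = (x - 1)/(x - 3)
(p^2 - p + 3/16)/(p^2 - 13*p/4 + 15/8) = (4*p - 1)/(2*(2*p - 5))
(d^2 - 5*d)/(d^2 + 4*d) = (d - 5)/(d + 4)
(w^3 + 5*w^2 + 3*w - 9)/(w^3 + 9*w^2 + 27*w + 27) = (w - 1)/(w + 3)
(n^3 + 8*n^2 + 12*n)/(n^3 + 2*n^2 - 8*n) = (n^2 + 8*n + 12)/(n^2 + 2*n - 8)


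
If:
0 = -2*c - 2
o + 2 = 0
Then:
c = -1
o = -2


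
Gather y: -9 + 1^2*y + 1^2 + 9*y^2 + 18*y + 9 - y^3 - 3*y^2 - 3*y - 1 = -y^3 + 6*y^2 + 16*y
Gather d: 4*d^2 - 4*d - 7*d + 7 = 4*d^2 - 11*d + 7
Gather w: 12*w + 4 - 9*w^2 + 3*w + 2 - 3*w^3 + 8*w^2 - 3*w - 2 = -3*w^3 - w^2 + 12*w + 4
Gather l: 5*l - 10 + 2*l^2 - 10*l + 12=2*l^2 - 5*l + 2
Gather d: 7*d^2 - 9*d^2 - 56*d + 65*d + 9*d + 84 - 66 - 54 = -2*d^2 + 18*d - 36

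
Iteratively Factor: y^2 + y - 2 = (y - 1)*(y + 2)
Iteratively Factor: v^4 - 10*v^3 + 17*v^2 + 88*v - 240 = (v - 4)*(v^3 - 6*v^2 - 7*v + 60) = (v - 5)*(v - 4)*(v^2 - v - 12) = (v - 5)*(v - 4)*(v + 3)*(v - 4)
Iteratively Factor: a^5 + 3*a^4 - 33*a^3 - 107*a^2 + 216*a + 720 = (a + 4)*(a^4 - a^3 - 29*a^2 + 9*a + 180) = (a - 3)*(a + 4)*(a^3 + 2*a^2 - 23*a - 60) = (a - 5)*(a - 3)*(a + 4)*(a^2 + 7*a + 12) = (a - 5)*(a - 3)*(a + 4)^2*(a + 3)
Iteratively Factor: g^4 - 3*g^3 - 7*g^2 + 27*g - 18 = (g - 2)*(g^3 - g^2 - 9*g + 9) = (g - 3)*(g - 2)*(g^2 + 2*g - 3) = (g - 3)*(g - 2)*(g + 3)*(g - 1)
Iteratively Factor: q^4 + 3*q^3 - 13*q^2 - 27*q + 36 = (q - 3)*(q^3 + 6*q^2 + 5*q - 12) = (q - 3)*(q + 3)*(q^2 + 3*q - 4) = (q - 3)*(q + 3)*(q + 4)*(q - 1)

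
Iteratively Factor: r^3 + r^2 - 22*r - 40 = (r + 4)*(r^2 - 3*r - 10) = (r - 5)*(r + 4)*(r + 2)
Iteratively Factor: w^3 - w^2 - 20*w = (w - 5)*(w^2 + 4*w) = w*(w - 5)*(w + 4)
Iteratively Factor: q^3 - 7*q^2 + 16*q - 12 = (q - 2)*(q^2 - 5*q + 6) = (q - 2)^2*(q - 3)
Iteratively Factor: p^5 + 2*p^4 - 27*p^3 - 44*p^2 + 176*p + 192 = (p - 4)*(p^4 + 6*p^3 - 3*p^2 - 56*p - 48) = (p - 4)*(p + 4)*(p^3 + 2*p^2 - 11*p - 12) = (p - 4)*(p + 4)^2*(p^2 - 2*p - 3) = (p - 4)*(p + 1)*(p + 4)^2*(p - 3)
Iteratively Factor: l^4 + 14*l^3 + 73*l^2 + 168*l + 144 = (l + 4)*(l^3 + 10*l^2 + 33*l + 36) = (l + 4)^2*(l^2 + 6*l + 9) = (l + 3)*(l + 4)^2*(l + 3)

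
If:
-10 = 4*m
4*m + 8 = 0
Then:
No Solution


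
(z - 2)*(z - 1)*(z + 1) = z^3 - 2*z^2 - z + 2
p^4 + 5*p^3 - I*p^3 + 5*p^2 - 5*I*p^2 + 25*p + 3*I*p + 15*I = (p + 5)*(p - 3*I)*(p + I)^2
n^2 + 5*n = n*(n + 5)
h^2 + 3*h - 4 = (h - 1)*(h + 4)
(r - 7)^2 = r^2 - 14*r + 49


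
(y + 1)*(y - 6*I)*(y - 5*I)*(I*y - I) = I*y^4 + 11*y^3 - 31*I*y^2 - 11*y + 30*I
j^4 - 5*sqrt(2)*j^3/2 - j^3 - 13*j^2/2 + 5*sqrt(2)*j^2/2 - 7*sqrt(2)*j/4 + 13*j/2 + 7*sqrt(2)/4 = (j - 1)*(j - 7*sqrt(2)/2)*(j + sqrt(2)/2)^2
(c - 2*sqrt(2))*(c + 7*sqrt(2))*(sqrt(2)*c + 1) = sqrt(2)*c^3 + 11*c^2 - 23*sqrt(2)*c - 28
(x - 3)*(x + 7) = x^2 + 4*x - 21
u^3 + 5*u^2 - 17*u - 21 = (u - 3)*(u + 1)*(u + 7)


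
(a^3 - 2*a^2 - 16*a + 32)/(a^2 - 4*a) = a + 2 - 8/a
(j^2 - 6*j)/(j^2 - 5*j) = (j - 6)/(j - 5)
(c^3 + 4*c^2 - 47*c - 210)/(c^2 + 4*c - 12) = (c^2 - 2*c - 35)/(c - 2)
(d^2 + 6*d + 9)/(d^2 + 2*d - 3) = (d + 3)/(d - 1)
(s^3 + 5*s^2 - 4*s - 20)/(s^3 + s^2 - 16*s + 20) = (s + 2)/(s - 2)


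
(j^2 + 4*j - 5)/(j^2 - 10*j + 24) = (j^2 + 4*j - 5)/(j^2 - 10*j + 24)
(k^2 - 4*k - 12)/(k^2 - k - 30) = (k + 2)/(k + 5)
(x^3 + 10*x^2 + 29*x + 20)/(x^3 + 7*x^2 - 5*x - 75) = (x^2 + 5*x + 4)/(x^2 + 2*x - 15)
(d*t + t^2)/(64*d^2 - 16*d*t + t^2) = t*(d + t)/(64*d^2 - 16*d*t + t^2)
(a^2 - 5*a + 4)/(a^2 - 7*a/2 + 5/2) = 2*(a - 4)/(2*a - 5)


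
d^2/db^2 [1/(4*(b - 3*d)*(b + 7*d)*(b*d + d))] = ((b + 1)^2*(b - 3*d)^2 + (b + 1)^2*(b - 3*d)*(b + 7*d) + (b + 1)^2*(b + 7*d)^2 + (b + 1)*(b - 3*d)^2*(b + 7*d) + (b + 1)*(b - 3*d)*(b + 7*d)^2 + (b - 3*d)^2*(b + 7*d)^2)/(2*d*(b + 1)^3*(b - 3*d)^3*(b + 7*d)^3)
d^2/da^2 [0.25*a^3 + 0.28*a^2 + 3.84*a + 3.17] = 1.5*a + 0.56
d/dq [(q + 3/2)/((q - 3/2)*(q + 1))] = (-4*q^2 - 12*q - 3)/(4*q^4 - 4*q^3 - 11*q^2 + 6*q + 9)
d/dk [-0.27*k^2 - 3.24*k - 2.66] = -0.54*k - 3.24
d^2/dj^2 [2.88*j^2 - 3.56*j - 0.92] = 5.76000000000000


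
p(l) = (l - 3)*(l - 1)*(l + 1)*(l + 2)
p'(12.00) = 6313.00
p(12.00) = 18018.00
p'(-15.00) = -13964.00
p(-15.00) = 52416.00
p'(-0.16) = 3.15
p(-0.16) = 5.67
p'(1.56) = -12.96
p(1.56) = -7.35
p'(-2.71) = -62.70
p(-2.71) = 25.72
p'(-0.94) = 8.19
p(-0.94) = 0.49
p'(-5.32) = -611.70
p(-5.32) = 754.16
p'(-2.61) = -54.01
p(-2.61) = 19.89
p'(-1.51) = 1.53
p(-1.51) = -2.83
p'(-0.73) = 8.07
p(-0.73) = 2.21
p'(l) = (l - 3)*(l - 1)*(l + 1) + (l - 3)*(l - 1)*(l + 2) + (l - 3)*(l + 1)*(l + 2) + (l - 1)*(l + 1)*(l + 2)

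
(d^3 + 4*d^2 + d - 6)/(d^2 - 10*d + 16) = (d^3 + 4*d^2 + d - 6)/(d^2 - 10*d + 16)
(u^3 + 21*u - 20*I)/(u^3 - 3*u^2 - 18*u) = (-u^3 - 21*u + 20*I)/(u*(-u^2 + 3*u + 18))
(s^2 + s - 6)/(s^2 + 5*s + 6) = (s - 2)/(s + 2)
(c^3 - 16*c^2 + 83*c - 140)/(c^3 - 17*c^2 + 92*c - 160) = (c - 7)/(c - 8)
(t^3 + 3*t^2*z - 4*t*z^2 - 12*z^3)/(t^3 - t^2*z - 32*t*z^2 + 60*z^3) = (-t^2 - 5*t*z - 6*z^2)/(-t^2 - t*z + 30*z^2)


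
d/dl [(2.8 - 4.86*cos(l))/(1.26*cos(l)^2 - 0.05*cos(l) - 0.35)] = (-6.1236*cos(l)^2 + 7.056*cos(l) - 1.841)*sin(l)/(1.5876*cos(l)^4 - 0.126*cos(l)^3 - 0.8795*cos(l)^2 + 0.035*cos(l) + 0.1225)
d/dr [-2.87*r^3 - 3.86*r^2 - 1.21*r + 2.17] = -8.61*r^2 - 7.72*r - 1.21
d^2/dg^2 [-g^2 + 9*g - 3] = -2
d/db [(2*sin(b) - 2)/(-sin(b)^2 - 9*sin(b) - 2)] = 2*(sin(b)^2 - 2*sin(b) - 11)*cos(b)/(sin(b)^2 + 9*sin(b) + 2)^2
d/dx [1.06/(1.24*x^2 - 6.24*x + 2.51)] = (6.6144 - 2.6288*x)/(1.24*x^2 - 6.24*x + 2.51)^2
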